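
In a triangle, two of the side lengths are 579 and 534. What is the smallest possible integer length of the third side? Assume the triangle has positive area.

The third side must exceed |579 − 534| = 45.
The smallest integer above 45 is 46.

46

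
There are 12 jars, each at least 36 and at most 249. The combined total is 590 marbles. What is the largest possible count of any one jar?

Maximizing one value means minimizing the remaining 11.
The other 11 contribute at least 11 × 36 = 396, leaving at most 590 − 396 = 194.
Since 194 ≤ 249, this is achievable: one at 194 and 11 at 36.

194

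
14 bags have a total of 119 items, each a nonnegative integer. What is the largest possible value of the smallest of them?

The 14 values sum to 119, so their minimum is at most ⌊119/14⌋ = 8.
Equality holds with 7 values of 8 and 7 values of 9.

8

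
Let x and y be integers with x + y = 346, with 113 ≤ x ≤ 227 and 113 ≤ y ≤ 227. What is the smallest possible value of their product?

Since x + y is fixed, pushing one of them to its bound minimizes the product.
At the endpoint x = 119, y = 346 − 119 = 227, so xy = 119 × 227 = 27013.

27013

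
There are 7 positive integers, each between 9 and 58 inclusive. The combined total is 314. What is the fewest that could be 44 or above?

1

If only k of them are at least 44, the other 7 − k are at most 43, so the total is at most k·58 + (7 − k)·43.
This must reach 314, so k·58 + (7 − k)·43 ≥ 314, giving k ≥ 1.
Exactly 1 works: 1 value at 58 and 6 at 43 total 316; lower one of the high values by 2 (still ≥ 44) to hit 314.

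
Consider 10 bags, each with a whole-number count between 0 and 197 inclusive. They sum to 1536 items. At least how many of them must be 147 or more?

If only k of them are at least 147, the other 10 − k are at most 146, so the total is at most k·197 + (10 − k)·146.
This must reach 1536, so k·197 + (10 − k)·146 ≥ 1536, giving k ≥ 2.
Exactly 2 works: 2 values at 197 and 8 at 146 total 1562; lower one of the high values by 26 (still ≥ 147) to hit 1536.

2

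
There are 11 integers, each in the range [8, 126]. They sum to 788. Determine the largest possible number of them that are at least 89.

8

With k values at 89 or above and the rest at least 8, the sum is at least 88 + 81k.
Since the sum is 788, we need 81k ≤ 700, i.e. k ≤ 8.
k = 8 is achieved by 8 values at 89 and 3 at 8, total 736; add 52 to one value (staying below 89) to reach 788.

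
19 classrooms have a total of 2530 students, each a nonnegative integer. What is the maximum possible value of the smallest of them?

133

The average is 2530/19 < 134, so some value is ≤ 133.
Equality holds with 16 values of 133 and 3 values of 134.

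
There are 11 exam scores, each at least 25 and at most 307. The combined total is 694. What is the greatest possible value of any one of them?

307

Maximizing one value means minimizing the remaining 10.
The other 10 contribute at least 10 × 25 = 250, leaving at most 694 − 250 = 444.
But each score is capped at 307, so the maximum is 307.
Achievable: one at 307 and the other 10 totalling 387, which fits since 10 × 25 ≤ 387 ≤ 10 × 307.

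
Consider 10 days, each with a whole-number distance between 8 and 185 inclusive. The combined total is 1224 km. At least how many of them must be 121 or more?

Suppose at most 10 − j of them reach 121; then j values are ≤ 120 and the rest ≤ 185.
The total is then ≤ 120·j + 185·(10 − j) = 1850 − 65j. For this to be ≥ 1224 we need j ≤ 9, so at least 10 − 9 = 1 must reach 121.
Exactly 1 works: 1 value at 185 and 9 at 120 total 1265; lower one of the high values by 41 (still ≥ 121) to hit 1224.

1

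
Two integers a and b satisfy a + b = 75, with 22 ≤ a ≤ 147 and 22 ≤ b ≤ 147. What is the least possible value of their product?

1166

For a fixed sum, ab is smallest when a and b are as far apart as possible.
At the endpoint a = 22, b = 75 − 22 = 53, so ab = 22 × 53 = 1166.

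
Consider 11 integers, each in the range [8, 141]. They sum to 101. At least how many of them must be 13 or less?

9

Let j be the number exceeding 13. Then the total is ≥ 14·j + 8·(11 − j) = 88 + 6j.
So 6j ≤ 13 and j ≤ 2; hence at least 11 − 2 = 9 are ≤ 13.
Exactly 9 works: 9 values at 8 and 2 at 14 total 100; raise one of the low values by 1 (still ≤ 13) to hit 101.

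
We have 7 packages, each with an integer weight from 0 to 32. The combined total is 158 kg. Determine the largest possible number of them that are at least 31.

5

With k values at 31 or above and the rest at least 0, the sum is at least 0 + 31k.
Since the sum is 158, we need 31k ≤ 158, i.e. k ≤ 5.
k = 5 is achieved by 5 values at 31 and 2 at 0, total 155; add 3 to one value (staying below 31) to reach 158.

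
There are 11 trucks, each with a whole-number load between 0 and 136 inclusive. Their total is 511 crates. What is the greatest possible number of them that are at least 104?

If k of the values are ≥ 104, the total is ≥ 104k + 0(11 − k).
Setting 104k + 0(11 − k) ≤ 511 gives 104k ≤ 511, so k ≤ 4.
k = 4 is achieved by 4 values at 104 and 7 at 0, total 416; add 95 to one value (staying below 104) to reach 511.

4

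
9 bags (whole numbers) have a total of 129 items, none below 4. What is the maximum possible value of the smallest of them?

The average is 129/9 < 15, so some value is ≤ 14.
Equality holds with 6 values of 14 and 3 values of 15.

14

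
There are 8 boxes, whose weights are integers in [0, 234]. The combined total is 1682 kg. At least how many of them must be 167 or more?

Each value short of 167 is at most 166, costing at least 234 − 166 = 68 against the maximum total of 1872.
We can afford to lose at most 1872 − 1682 = 190, so at most ⌊190/68⌋ = 2 fall short, and at least 6 are ≥ 167.
Exactly 6 works: 6 values at 234 and 2 at 166 total 1736; lower one of the high values by 54 (still ≥ 167) to hit 1682.

6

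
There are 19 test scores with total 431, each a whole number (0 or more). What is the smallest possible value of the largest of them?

23

The 19 values sum to 431, so their maximum is at least ⌈431/19⌉ = 23.
Equality holds with 13 values of 23 and 6 values of 22.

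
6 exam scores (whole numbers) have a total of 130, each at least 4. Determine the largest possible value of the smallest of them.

21

The 6 values sum to 130, so their minimum is at most ⌊130/6⌋ = 21.
Achievable: 2 of them at 21 and 4 at 22 total 130.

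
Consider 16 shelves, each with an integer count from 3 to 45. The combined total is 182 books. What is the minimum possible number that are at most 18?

8

Let j be the number exceeding 18. Then the total is ≥ 19·j + 3·(16 − j) = 48 + 16j.
So 16j ≤ 134 and j ≤ 8; hence at least 16 − 8 = 8 are ≤ 18.
Exactly 8 works: 8 values at 3 and 8 at 19 total 176; raise one of the low values by 6 (still ≤ 18) to hit 182.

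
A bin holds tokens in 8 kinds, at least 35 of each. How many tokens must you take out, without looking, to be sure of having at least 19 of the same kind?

You could draw 18 of every kind without reaching 19 of any — 144 in all.
One more forces 19 of some kind, so 144 + 1 = 145.

145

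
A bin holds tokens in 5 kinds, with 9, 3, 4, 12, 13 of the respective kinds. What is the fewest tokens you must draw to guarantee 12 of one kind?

In the worst case you take as many as possible of each kind without reaching 12: 9 + 3 + 4 + 11 + 11 = 38.
The next one must give 12 of some kind, so 38 + 1 = 39.

39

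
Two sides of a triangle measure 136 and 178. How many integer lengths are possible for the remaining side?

The triangle inequality gives |136 − 178| < c < 136 + 178, i.e. 42 < c < 314.
So c can be any integer from 43 to 313: 271 values.

271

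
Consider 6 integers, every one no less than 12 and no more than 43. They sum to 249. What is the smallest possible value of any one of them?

34

Minimizing one value means maximizing the remaining 5.
The other 5 contribute at most 5 × 43 = 215, leaving at least 249 − 215 = 34.
Since 34 ≥ 12, this is achievable: one at 34 and 5 at 43.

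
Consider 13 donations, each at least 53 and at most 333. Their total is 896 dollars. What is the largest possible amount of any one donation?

Maximizing one value means minimizing the remaining 12.
The other 12 contribute at least 12 × 53 = 636, leaving at most 896 − 636 = 260.
Since 260 ≤ 333, this is achievable: one at 260 and 12 at 53.

260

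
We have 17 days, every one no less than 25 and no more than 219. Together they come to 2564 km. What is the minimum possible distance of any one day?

Minimizing one value means maximizing the remaining 16.
The other 16 can take up 16 × 219 = 3504 ≥ 2564 − 25, so one day can sit at its floor of 25.
Achievable: one at 25 and the other 16 totalling 2539, which fits since 16 × 25 ≤ 2539 ≤ 16 × 219.

25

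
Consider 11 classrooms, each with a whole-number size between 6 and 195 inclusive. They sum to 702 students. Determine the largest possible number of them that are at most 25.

8

Suppose k of them are at most 25. Those contribute at most 25 each and the rest at most 195 each.
So the total is at most 25k + 195(11 − k) = 2145 − 170k. This must still be ≥ 702, so k ≤ 8.
k = 8 is achieved by 8 values at 25 and 3 at 195, total 785; lower one of the 195's by 83 (still > 25) to reach 702.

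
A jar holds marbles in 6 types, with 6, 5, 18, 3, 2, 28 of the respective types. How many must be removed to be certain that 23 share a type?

57

In the worst case you take as many as possible of each type without reaching 23: 6 + 5 + 18 + 3 + 2 + 22 = 56.
The next one must give 23 of some type, so 56 + 1 = 57.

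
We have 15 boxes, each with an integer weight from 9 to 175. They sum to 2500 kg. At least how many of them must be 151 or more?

10

Suppose at most 15 − j of them reach 151; then j values are ≤ 150 and the rest ≤ 175.
The total is then ≤ 150·j + 175·(15 − j) = 2625 − 25j. For this to be ≥ 2500 we need j ≤ 5, so at least 15 − 5 = 10 must reach 151.
Exactly 10 works: 10 values at 175 and 5 at 150 total 2500.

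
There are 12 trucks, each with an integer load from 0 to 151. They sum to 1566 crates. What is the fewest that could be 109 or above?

Suppose at most 12 − j of them reach 109; then j values are ≤ 108 and the rest ≤ 151.
The total is then ≤ 108·j + 151·(12 − j) = 1812 − 43j. For this to be ≥ 1566 we need j ≤ 5, so at least 12 − 5 = 7 must reach 109.
Exactly 7 works: 7 values at 151 and 5 at 108 total 1597; lower one of the high values by 31 (still ≥ 109) to hit 1566.

7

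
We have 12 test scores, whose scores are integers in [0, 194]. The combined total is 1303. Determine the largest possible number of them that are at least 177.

With k values at 177 or above and the rest at least 0, the sum is at least 0 + 177k.
Since the sum is 1303, we need 177k ≤ 1303, i.e. k ≤ 7.
k = 7 is achieved by 7 values at 177 and 5 at 0, total 1239; add 64 to one value (staying below 177) to reach 1303.

7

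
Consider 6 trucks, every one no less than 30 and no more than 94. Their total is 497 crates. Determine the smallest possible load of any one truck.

To make one truck as small as possible, make the other 5 as large as possible.
The other 5 can take up 5 × 94 = 470 ≥ 497 − 30, so one truck can sit at its floor of 30.
Achievable: one at 30 and the other 5 totalling 467, which fits since 5 × 30 ≤ 467 ≤ 5 × 94.

30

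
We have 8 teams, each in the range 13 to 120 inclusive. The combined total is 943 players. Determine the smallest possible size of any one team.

Minimizing one value means maximizing the remaining 7.
The other 7 contribute at most 7 × 120 = 840, leaving at least 943 − 840 = 103.
Since 103 ≥ 13, this is achievable: one at 103 and 7 at 120.

103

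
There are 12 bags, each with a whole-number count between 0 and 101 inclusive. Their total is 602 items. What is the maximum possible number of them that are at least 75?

8

With k values at 75 or above and the rest at least 0, the sum is at least 0 + 75k.
Since the sum is 602, we need 75k ≤ 602, i.e. k ≤ 8.
k = 8 is achieved by 8 values at 75 and 4 at 0, total 600; add 2 to one value (staying below 75) to reach 602.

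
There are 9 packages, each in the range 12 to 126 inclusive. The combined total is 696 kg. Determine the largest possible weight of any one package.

126

Maximizing one value means minimizing the remaining 8.
The other 8 contribute at least 8 × 12 = 96, leaving at most 696 − 96 = 600.
But each package is capped at 126, so the maximum is 126.
Achievable: one at 126 and the other 8 totalling 570, which fits since 8 × 12 ≤ 570 ≤ 8 × 126.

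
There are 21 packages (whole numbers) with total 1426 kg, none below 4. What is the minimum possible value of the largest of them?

68

The 21 values sum to 1426, so their maximum is at least ⌈1426/21⌉ = 68.
Taking 2 copies of 67 and 19 copies of 68 gives exactly 1426, so 68 is attained.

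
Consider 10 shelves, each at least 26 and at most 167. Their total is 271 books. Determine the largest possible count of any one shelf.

37

To make one shelf as large as possible, make the other 9 as small as possible.
The other 9 contribute at least 9 × 26 = 234, leaving at most 271 − 234 = 37.
Since 37 ≤ 167, this is achievable: one at 37 and 9 at 26.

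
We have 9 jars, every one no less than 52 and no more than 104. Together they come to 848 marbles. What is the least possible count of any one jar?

52

Minimizing one value means maximizing the remaining 8.
The other 8 can take up 8 × 104 = 832 ≥ 848 − 52, so one jar can sit at its floor of 52.
Achievable: one at 52 and the other 8 totalling 796, which fits since 8 × 52 ≤ 796 ≤ 8 × 104.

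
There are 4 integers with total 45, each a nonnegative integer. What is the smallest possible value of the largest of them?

The average is 45/4 > 11, so not all 4 can be 11 or less; the largest is ≥ 12.
Equality holds with 1 value of 12 and 3 values of 11.

12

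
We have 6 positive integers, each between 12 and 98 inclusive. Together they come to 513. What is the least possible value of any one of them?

23

Minimizing one value means maximizing the remaining 5.
The other 5 contribute at most 5 × 98 = 490, leaving at least 513 − 490 = 23.
Since 23 ≥ 12, this is achievable: one at 23 and 5 at 98.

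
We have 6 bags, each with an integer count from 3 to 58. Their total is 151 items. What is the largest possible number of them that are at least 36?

Suppose k of them are at least 36. Those contribute at least 36 each and the other 6 − k at least 3 each.
So the total is at least 36k + 3(6 − k) = 18 + 33k. This must be ≤ 151, giving k ≤ 4.
k = 4 is achieved by 4 values at 36 and 2 at 3, total 150; add 1 to one value (staying below 36) to reach 151.

4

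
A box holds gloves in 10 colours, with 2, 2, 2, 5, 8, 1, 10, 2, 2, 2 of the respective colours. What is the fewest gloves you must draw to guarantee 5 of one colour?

In the worst case you take as many as possible of each colour without reaching 5: 2 + 2 + 2 + 4 + 4 + 1 + 4 + 2 + 2 + 2 = 25.
The next one must give 5 of some colour, so 25 + 1 = 26.

26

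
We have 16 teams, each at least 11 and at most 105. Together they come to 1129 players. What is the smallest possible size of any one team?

11

To make one team as small as possible, make the other 15 as large as possible.
The other 15 can take up 15 × 105 = 1575 ≥ 1129 − 11, so one team can sit at its floor of 11.
Achievable: one at 11 and the other 15 totalling 1118, which fits since 15 × 11 ≤ 1118 ≤ 15 × 105.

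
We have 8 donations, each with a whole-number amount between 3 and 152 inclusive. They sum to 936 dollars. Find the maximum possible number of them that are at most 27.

2

Suppose k of them are at most 27. Those contribute at most 27 each and the rest at most 152 each.
So the total is at most 27k + 152(8 − k) = 1216 − 125k. This must still be ≥ 936, so k ≤ 2.
k = 2 is achieved by 2 values at 27 and 6 at 152, total 966; lower one of the 152's by 30 (still > 27) to reach 936.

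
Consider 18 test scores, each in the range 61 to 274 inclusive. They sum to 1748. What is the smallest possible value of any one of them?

Minimizing one value means maximizing the remaining 17.
The other 17 can take up 17 × 274 = 4658 ≥ 1748 − 61, so one score can sit at its floor of 61.
Achievable: one at 61 and the other 17 totalling 1687, which fits since 17 × 61 ≤ 1687 ≤ 17 × 274.

61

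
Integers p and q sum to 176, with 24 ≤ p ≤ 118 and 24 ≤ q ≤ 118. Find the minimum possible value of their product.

For a fixed sum, pq is smallest when p and q are as far apart as possible.
The extreme feasible split is p = 58, q = 118, giving pq = 6844.

6844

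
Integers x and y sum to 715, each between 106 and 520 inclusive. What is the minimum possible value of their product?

101400

xy = x(715 − x) is concave in x, so over [195, 520] it is minimized at an endpoint.
The extreme feasible split is x = 195, y = 520, giving xy = 101400.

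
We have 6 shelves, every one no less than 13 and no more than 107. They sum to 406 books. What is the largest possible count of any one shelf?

To make one shelf as large as possible, make the other 5 as small as possible.
The other 5 contribute at least 5 × 13 = 65, leaving at most 406 − 65 = 341.
But each shelf is capped at 107, so the maximum is 107.
Achievable: one at 107 and the other 5 totalling 299, which fits since 5 × 13 ≤ 299 ≤ 5 × 107.

107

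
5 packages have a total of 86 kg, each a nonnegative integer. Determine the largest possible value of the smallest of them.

The average is 86/5 < 18, so some value is ≤ 17.
Taking 4 copies of 17 and 1 copy of 18 gives exactly 86, so 17 is attained.

17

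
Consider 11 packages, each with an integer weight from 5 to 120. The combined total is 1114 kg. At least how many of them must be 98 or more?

3

Each value short of 98 is at most 97, costing at least 120 − 97 = 23 against the maximum total of 1320.
We can afford to lose at most 1320 − 1114 = 206, so at most ⌊206/23⌋ = 8 fall short, and at least 3 are ≥ 98.
Exactly 3 works: 3 values at 120 and 8 at 97 total 1136; lower one of the high values by 22 (still ≥ 98) to hit 1114.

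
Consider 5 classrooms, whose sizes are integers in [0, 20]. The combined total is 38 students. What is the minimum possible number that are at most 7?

Let j be the number exceeding 7. Then the total is ≥ 8·j + 0·(5 − j) = 0 + 8j.
So 8j ≤ 38 and j ≤ 4; hence at least 5 − 4 = 1 are ≤ 7.
Exactly 1 works: 1 value at 0 and 4 at 8 total 32; raise one of the low values by 6 (still ≤ 7) to hit 38.

1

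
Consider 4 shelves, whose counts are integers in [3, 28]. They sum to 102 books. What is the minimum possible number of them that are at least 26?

Each value short of 26 is at most 25, costing at least 28 − 25 = 3 against the maximum total of 112.
We can afford to lose at most 112 − 102 = 10, so at most ⌊10/3⌋ = 3 fall short, and at least 1 are ≥ 26.
Exactly 1 works: 1 value at 28 and 3 at 25 total 103; lower one of the high values by 1 (still ≥ 26) to hit 102.

1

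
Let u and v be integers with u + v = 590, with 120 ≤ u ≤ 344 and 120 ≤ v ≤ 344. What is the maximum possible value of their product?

uv = u(590 − u) is maximized when u is as near 590/2 as the bounds allow.
Taking u = 295 and v = 295 (both in [120, 344]) gives uv = 87025.

87025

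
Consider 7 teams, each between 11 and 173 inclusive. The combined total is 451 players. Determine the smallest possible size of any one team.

11

To make one team as small as possible, make the other 6 as large as possible.
The other 6 can take up 6 × 173 = 1038 ≥ 451 − 11, so one team can sit at its floor of 11.
Achievable: one at 11 and the other 6 totalling 440, which fits since 6 × 11 ≤ 440 ≤ 6 × 173.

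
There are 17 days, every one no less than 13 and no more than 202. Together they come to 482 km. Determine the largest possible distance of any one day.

To make one day as large as possible, make the other 16 as small as possible.
The other 16 contribute at least 16 × 13 = 208, leaving at most 482 − 208 = 274.
But each day is capped at 202, so the maximum is 202.
Achievable: one at 202 and the other 16 totalling 280, which fits since 16 × 13 ≤ 280 ≤ 16 × 202.

202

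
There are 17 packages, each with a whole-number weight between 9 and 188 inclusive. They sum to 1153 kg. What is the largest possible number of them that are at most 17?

11

Suppose k of them are at most 17. Those contribute at most 17 each and the rest at most 188 each.
So the total is at most 17k + 188(17 − k) = 3196 − 171k. This must still be ≥ 1153, so k ≤ 11.
k = 11 is achieved by 11 values at 17 and 6 at 188, total 1315; lower one of the 188's by 162 (still > 17) to reach 1153.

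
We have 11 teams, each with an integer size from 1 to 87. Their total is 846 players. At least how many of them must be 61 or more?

7

If only k of them are at least 61, the other 11 − k are at most 60, so the total is at most k·87 + (11 − k)·60.
This must reach 846, so k·87 + (11 − k)·60 ≥ 846, giving k ≥ 7.
Exactly 7 works: 7 values at 87 and 4 at 60 total 849; lower one of the high values by 3 (still ≥ 61) to hit 846.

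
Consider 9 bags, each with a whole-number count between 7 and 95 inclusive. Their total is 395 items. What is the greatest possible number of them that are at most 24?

Each value at 24 or below falls at least 95 − 24 = 71 short of the ceiling 95.
The ceiling total is 9 × 95 = 855, and we need 395, so at most ⌊(855 − 395)/71⌋ = 6 can be that low.
k = 6 is achieved by 6 values at 24 and 3 at 95, total 429; lower one of the 95's by 34 (still > 24) to reach 395.

6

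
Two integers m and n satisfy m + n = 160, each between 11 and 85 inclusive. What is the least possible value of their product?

For a fixed sum, mn is smallest when m and n are as far apart as possible.
At the endpoint m = 75, n = 160 − 75 = 85, so mn = 75 × 85 = 6375.

6375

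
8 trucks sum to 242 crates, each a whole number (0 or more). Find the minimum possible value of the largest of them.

31

The average is 242/8 > 30, so not all 8 can be 30 or less; the largest is ≥ 31.
Achievable: 2 of them at 31 and 6 at 30 total 242.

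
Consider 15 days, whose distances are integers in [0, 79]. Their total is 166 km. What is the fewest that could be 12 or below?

3

If only k of them are at most 12, the other 15 − k are at least 13, so the total is at least (15 − k)·13 + k·0.
This is ≤ 166, so (15 − k)·13 + 0k ≤ 166, which gives k ≥ 3.
Exactly 3 works: 3 values at 0 and 12 at 13 total 156; raise one of the low values by 10 (still ≤ 12) to hit 166.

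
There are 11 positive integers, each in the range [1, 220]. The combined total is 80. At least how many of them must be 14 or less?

If only k of them are at most 14, the other 11 − k are at least 15, so the total is at least (11 − k)·15 + k·1.
This is ≤ 80, so (11 − k)·15 + 1k ≤ 80, which gives k ≥ 7.
Exactly 7 works: 7 values at 1 and 4 at 15 total 67; raise one of the low values by 13 (still ≤ 14) to hit 80.

7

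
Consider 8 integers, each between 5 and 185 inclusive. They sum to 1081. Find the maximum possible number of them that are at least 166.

Suppose k of them are at least 166. Those contribute at least 166 each and the other 8 − k at least 5 each.
So the total is at least 166k + 5(8 − k) = 40 + 161k. This must be ≤ 1081, giving k ≤ 6.
k = 6 is achieved by 6 values at 166 and 2 at 5, total 1006; add 75 to one value (staying below 166) to reach 1081.

6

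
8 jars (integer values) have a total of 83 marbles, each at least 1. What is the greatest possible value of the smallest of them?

10

The average is 83/8 < 11, so some value is ≤ 10.
Taking 5 copies of 10 and 3 copies of 11 gives exactly 83, so 10 is attained.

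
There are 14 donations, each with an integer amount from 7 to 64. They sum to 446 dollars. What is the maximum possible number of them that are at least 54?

7

With k values at 54 or above and the rest at least 7, the sum is at least 98 + 47k.
Since the sum is 446, we need 47k ≤ 348, i.e. k ≤ 7.
k = 7 is achieved by 7 values at 54 and 7 at 7, total 427; add 19 to one value (staying below 54) to reach 446.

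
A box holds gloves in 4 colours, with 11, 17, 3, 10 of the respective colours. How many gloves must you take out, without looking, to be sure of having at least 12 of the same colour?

36

In the worst case you take as many as possible of each colour without reaching 12: 11 + 11 + 3 + 10 = 35.
The next one must give 12 of some colour, so 35 + 1 = 36.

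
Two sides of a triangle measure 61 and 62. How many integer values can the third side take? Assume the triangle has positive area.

121

The triangle inequality gives |61 − 62| < c < 61 + 62, i.e. 1 < c < 123.
So c can be any integer from 2 to 122: 121 values.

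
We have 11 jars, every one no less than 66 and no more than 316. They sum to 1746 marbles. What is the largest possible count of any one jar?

316

Maximizing one value means minimizing the remaining 10.
The other 10 contribute at least 10 × 66 = 660, leaving at most 1746 − 660 = 1086.
But each jar is capped at 316, so the maximum is 316.
Achievable: one at 316 and the other 10 totalling 1430, which fits since 10 × 66 ≤ 1430 ≤ 10 × 316.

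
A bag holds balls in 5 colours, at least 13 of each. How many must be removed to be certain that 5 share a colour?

21

In the worst case you draw 4 of each of the 5 colours: 5 × 4 = 20.
One more forces 5 of some colour, so 20 + 1 = 21.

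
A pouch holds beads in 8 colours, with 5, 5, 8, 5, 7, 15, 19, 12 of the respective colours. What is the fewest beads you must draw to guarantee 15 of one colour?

In the worst case you take as many as possible of each colour without reaching 15: 5 + 5 + 8 + 5 + 7 + 14 + 14 + 12 = 70.
The next one must give 15 of some colour, so 70 + 1 = 71.

71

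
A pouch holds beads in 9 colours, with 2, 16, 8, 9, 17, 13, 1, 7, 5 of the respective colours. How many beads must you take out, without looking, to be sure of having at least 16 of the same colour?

76

In the worst case you take as many as possible of each colour without reaching 16: 2 + 15 + 8 + 9 + 15 + 13 + 1 + 7 + 5 = 75.
The next one must give 16 of some colour, so 75 + 1 = 76.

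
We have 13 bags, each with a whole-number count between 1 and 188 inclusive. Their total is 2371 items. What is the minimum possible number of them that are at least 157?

Suppose at most 13 − j of them reach 157; then j values are ≤ 156 and the rest ≤ 188.
The total is then ≤ 156·j + 188·(13 − j) = 2444 − 32j. For this to be ≥ 2371 we need j ≤ 2, so at least 13 − 2 = 11 must reach 157.
Exactly 11 works: 11 values at 188 and 2 at 156 total 2380; lower one of the high values by 9 (still ≥ 157) to hit 2371.

11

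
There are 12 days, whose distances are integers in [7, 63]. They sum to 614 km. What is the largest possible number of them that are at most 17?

Each value at 17 or below falls at least 63 − 17 = 46 short of the ceiling 63.
The ceiling total is 12 × 63 = 756, and we need 614, so at most ⌊(756 − 614)/46⌋ = 3 can be that low.
k = 3 is achieved by 3 values at 17 and 9 at 63, total 618; lower one of the 63's by 4 (still > 17) to reach 614.

3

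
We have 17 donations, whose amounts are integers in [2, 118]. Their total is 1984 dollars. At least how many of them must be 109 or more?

If only k of them are at least 109, the other 17 − k are at most 108, so the total is at most k·118 + (17 − k)·108.
This must reach 1984, so k·118 + (17 − k)·108 ≥ 1984, giving k ≥ 15.
Exactly 15 works: 15 values at 118 and 2 at 108 total 1986; lower one of the high values by 2 (still ≥ 109) to hit 1984.

15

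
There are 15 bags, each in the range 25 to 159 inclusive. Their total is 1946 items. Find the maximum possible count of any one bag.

Maximizing one value means minimizing the remaining 14.
The other 14 contribute at least 14 × 25 = 350, leaving at most 1946 − 350 = 1596.
But each bag is capped at 159, so the maximum is 159.
Achievable: one at 159 and the other 14 totalling 1787, which fits since 14 × 25 ≤ 1787 ≤ 14 × 159.

159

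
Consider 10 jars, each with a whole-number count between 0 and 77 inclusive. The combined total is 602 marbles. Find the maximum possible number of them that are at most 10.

2

Each value at 10 or below falls at least 77 − 10 = 67 short of the ceiling 77.
The ceiling total is 10 × 77 = 770, and we need 602, so at most ⌊(770 − 602)/67⌋ = 2 can be that low.
k = 2 is achieved by 2 values at 10 and 8 at 77, total 636; lower one of the 77's by 34 (still > 10) to reach 602.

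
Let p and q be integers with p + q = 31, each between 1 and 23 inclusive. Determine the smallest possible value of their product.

Since p + q is fixed, pushing one of them to its bound minimizes the product.
At the endpoint p = 8, q = 31 − 8 = 23, so pq = 8 × 23 = 184.

184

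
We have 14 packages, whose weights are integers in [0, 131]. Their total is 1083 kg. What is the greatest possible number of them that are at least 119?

Suppose k of them are at least 119. Those contribute at least 119 each and the other 14 − k at least 0 each.
So the total is at least 119k + 0(14 − k) = 0 + 119k. This must be ≤ 1083, giving k ≤ 9.
k = 9 is achieved by 9 values at 119 and 5 at 0, total 1071; add 12 to one value (staying below 119) to reach 1083.

9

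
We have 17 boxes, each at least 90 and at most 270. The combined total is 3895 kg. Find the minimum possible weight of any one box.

90

Minimizing one value means maximizing the remaining 16.
The other 16 can take up 16 × 270 = 4320 ≥ 3895 − 90, so one box can sit at its floor of 90.
Achievable: one at 90 and the other 16 totalling 3805, which fits since 16 × 90 ≤ 3805 ≤ 16 × 270.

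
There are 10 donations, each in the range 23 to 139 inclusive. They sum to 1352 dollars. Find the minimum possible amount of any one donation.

101

To make one donation as small as possible, make the other 9 as large as possible.
The other 9 contribute at most 9 × 139 = 1251, leaving at least 1352 − 1251 = 101.
Since 101 ≥ 23, this is achievable: one at 101 and 9 at 139.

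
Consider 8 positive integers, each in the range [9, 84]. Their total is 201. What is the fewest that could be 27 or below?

Each value above 27 is at least 28, contributing at least 28 − 9 = 19 above the floor 9.
The sum exceeds the floor total 72 by 129, so at most ⌊129/19⌋ = 6 exceed 27, and at least 2 are ≤ 27.
Exactly 2 works: 2 values at 9 and 6 at 28 total 186; raise one of the low values by 15 (still ≤ 27) to hit 201.

2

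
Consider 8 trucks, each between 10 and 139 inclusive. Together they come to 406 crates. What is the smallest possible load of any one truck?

Minimizing one value means maximizing the remaining 7.
The other 7 can take up 7 × 139 = 973 ≥ 406 − 10, so one truck can sit at its floor of 10.
Achievable: one at 10 and the other 7 totalling 396, which fits since 7 × 10 ≤ 396 ≤ 7 × 139.

10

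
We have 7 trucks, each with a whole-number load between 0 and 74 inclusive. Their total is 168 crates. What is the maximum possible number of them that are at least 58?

2

Suppose k of them are at least 58. Those contribute at least 58 each and the other 7 − k at least 0 each.
So the total is at least 58k + 0(7 − k) = 0 + 58k. This must be ≤ 168, giving k ≤ 2.
k = 2 is achieved by 2 values at 58 and 5 at 0, total 116; add 52 to one value (staying below 58) to reach 168.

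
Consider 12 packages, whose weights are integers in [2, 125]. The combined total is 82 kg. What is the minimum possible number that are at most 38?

Let j be the number exceeding 38. Then the total is ≥ 39·j + 2·(12 − j) = 24 + 37j.
So 37j ≤ 58 and j ≤ 1; hence at least 12 − 1 = 11 are ≤ 38.
Exactly 11 works: 11 values at 2 and 1 at 39 total 61; raise one of the low values by 21 (still ≤ 38) to hit 82.

11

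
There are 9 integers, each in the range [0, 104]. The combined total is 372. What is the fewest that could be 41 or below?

1

If only k of them are at most 41, the other 9 − k are at least 42, so the total is at least (9 − k)·42 + k·0.
This is ≤ 372, so (9 − k)·42 + 0k ≤ 372, which gives k ≥ 1.
Exactly 1 works: 1 value at 0 and 8 at 42 total 336; raise one of the low values by 36 (still ≤ 41) to hit 372.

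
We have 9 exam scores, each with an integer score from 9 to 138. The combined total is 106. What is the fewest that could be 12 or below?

3

Each value above 12 is at least 13, contributing at least 13 − 9 = 4 above the floor 9.
The sum exceeds the floor total 81 by 25, so at most ⌊25/4⌋ = 6 exceed 12, and at least 3 are ≤ 12.
Exactly 3 works: 3 values at 9 and 6 at 13 total 105; raise one of the low values by 1 (still ≤ 12) to hit 106.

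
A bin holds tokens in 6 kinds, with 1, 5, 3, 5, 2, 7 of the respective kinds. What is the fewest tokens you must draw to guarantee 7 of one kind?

23

In the worst case you take as many as possible of each kind without reaching 7: 1 + 5 + 3 + 5 + 2 + 6 = 22.
The next one must give 7 of some kind, so 22 + 1 = 23.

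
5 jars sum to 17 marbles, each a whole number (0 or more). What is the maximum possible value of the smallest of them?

If every one of the 5 were at least 4, the total would be at least 5 × 4 = 20 > 17.
Equality holds with 3 values of 3 and 2 values of 4.

3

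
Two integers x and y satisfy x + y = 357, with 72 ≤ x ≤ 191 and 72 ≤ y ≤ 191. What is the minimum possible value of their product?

31706

xy = x(357 − x) is concave in x, so over [166, 191] it is minimized at an endpoint.
The extreme feasible split is x = 166, y = 191, giving xy = 31706.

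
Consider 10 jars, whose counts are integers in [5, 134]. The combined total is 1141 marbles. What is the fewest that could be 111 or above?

2

Suppose at most 10 − j of them reach 111; then j values are ≤ 110 and the rest ≤ 134.
The total is then ≤ 110·j + 134·(10 − j) = 1340 − 24j. For this to be ≥ 1141 we need j ≤ 8, so at least 10 − 8 = 2 must reach 111.
Exactly 2 works: 2 values at 134 and 8 at 110 total 1148; lower one of the high values by 7 (still ≥ 111) to hit 1141.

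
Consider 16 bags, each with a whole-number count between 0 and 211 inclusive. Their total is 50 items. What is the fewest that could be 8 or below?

If only k of them are at most 8, the other 16 − k are at least 9, so the total is at least (16 − k)·9 + k·0.
This is ≤ 50, so (16 − k)·9 + 0k ≤ 50, which gives k ≥ 11.
Exactly 11 works: 11 values at 0 and 5 at 9 total 45; raise one of the low values by 5 (still ≤ 8) to hit 50.

11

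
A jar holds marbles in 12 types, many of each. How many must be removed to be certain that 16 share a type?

181

You could draw 15 of every type without reaching 16 of any — 180 in all.
One more forces 16 of some type, so 180 + 1 = 181.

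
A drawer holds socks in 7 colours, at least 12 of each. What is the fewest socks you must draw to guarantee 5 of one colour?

You could draw 4 of every colour without reaching 5 of any — 28 in all.
One more forces 5 of some colour, so 28 + 1 = 29.

29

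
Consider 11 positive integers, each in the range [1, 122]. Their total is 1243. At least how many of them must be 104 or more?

6

Suppose at most 11 − j of them reach 104; then j values are ≤ 103 and the rest ≤ 122.
The total is then ≤ 103·j + 122·(11 − j) = 1342 − 19j. For this to be ≥ 1243 we need j ≤ 5, so at least 11 − 5 = 6 must reach 104.
Exactly 6 works: 6 values at 122 and 5 at 103 total 1247; lower one of the high values by 4 (still ≥ 104) to hit 1243.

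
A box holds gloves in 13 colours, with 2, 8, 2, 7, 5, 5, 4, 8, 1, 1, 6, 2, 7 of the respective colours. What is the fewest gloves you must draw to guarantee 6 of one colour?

In the worst case you take as many as possible of each colour without reaching 6: 2 + 5 + 2 + 5 + 5 + 5 + 4 + 5 + 1 + 1 + 5 + 2 + 5 = 47.
The next one must give 6 of some colour, so 47 + 1 = 48.

48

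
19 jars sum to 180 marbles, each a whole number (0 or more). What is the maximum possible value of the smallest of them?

The 19 values sum to 180, so their minimum is at most ⌊180/19⌋ = 9.
Achievable: 10 of them at 9 and 9 at 10 total 180.

9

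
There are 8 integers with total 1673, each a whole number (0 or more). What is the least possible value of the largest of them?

The average is 1673/8 > 209, so not all 8 can be 209 or less; the largest is ≥ 210.
Equality holds with 1 value of 210 and 7 values of 209.

210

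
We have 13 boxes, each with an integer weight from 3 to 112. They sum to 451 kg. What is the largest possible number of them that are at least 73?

5

If k of the values are ≥ 73, the total is ≥ 73k + 3(13 − k).
Setting 73k + 3(13 − k) ≤ 451 gives 70k ≤ 412, so k ≤ 5.
k = 5 is achieved by 5 values at 73 and 8 at 3, total 389; add 62 to one value (staying below 73) to reach 451.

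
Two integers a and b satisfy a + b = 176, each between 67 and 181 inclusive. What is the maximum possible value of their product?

7744

For a fixed sum, the product ab is largest when a and b are as close as possible.
Taking a = 88 and b = 88 (both in [67, 181]) gives ab = 7744.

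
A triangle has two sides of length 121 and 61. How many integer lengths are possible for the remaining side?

The triangle inequality gives |121 − 61| < c < 121 + 61, i.e. 60 < c < 182.
So c can be any integer from 61 to 181: 121 values.

121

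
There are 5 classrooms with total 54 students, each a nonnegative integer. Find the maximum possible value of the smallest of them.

The average is 54/5 < 11, so some value is ≤ 10.
Equality holds with 1 value of 10 and 4 values of 11.

10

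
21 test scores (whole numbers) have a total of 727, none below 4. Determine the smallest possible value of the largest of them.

35

Some value must be at least ⌈727/21⌉ = 35, since 21 × 34 = 714 < 727.
Equality holds with 13 values of 35 and 8 values of 34.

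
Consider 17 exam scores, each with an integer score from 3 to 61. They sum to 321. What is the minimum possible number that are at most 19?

2

Let j be the number exceeding 19. Then the total is ≥ 20·j + 3·(17 − j) = 51 + 17j.
So 17j ≤ 270 and j ≤ 15; hence at least 17 − 15 = 2 are ≤ 19.
Exactly 2 works: 2 values at 3 and 15 at 20 total 306; raise one of the low values by 15 (still ≤ 19) to hit 321.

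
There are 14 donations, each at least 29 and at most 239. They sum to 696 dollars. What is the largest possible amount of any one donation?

239

To make one donation as large as possible, make the other 13 as small as possible.
The other 13 contribute at least 13 × 29 = 377, leaving at most 696 − 377 = 319.
But each donation is capped at 239, so the maximum is 239.
Achievable: one at 239 and the other 13 totalling 457, which fits since 13 × 29 ≤ 457 ≤ 13 × 239.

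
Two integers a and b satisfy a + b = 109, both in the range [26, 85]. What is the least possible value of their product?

ab = a(109 − a) is concave in a, so over [26, 83] it is minimized at an endpoint.
The extreme feasible split is a = 26, b = 83, giving ab = 2158.

2158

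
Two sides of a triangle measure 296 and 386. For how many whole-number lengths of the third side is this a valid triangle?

591

The triangle inequality gives |296 − 386| < c < 296 + 386, i.e. 90 < c < 682.
So c can be any integer from 91 to 681: 591 values.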